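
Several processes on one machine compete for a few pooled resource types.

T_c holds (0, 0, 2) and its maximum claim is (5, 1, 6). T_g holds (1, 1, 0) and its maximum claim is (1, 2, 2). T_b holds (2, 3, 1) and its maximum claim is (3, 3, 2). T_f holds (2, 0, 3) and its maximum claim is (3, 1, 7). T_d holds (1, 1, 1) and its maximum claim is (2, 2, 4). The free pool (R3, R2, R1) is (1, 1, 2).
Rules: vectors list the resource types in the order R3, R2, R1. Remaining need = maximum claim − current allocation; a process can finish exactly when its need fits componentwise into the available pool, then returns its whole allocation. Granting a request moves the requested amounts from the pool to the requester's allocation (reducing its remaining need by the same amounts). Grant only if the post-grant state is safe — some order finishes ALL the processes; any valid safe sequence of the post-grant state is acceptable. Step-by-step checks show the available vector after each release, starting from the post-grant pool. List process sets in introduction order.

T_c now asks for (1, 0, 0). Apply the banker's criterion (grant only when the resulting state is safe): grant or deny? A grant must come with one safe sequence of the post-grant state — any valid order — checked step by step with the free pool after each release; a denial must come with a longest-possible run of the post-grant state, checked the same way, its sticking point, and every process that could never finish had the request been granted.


GRANT — the state after the grant stays safe, e.g. via T_g, T_b, T_d, T_c, T_f.
Key observation: the grant leaves (0, 1, 2) free — enough for T_g, whose release restarts the cascade.
Check on the post-grant state, step by step:
  pool = (0, 1, 2)
  run T_g (needs (0, 1, 2), free (0, 1, 2)); after release of (1, 1, 0) the pool is (1, 2, 2)
  run T_b (needs (1, 0, 1), free (1, 2, 2)); after release of (2, 3, 1) the pool is (3, 5, 3)
  run T_d (needs (1, 1, 3), free (3, 5, 3)); after release of (1, 1, 1) the pool is (4, 6, 4)
  run T_c (needs (4, 1, 4), free (4, 6, 4)); after release of (1, 0, 2) the pool is (5, 6, 6)
  run T_f (needs (1, 1, 4), free (5, 6, 6)); after release of (2, 0, 3) the pool is (7, 6, 9)


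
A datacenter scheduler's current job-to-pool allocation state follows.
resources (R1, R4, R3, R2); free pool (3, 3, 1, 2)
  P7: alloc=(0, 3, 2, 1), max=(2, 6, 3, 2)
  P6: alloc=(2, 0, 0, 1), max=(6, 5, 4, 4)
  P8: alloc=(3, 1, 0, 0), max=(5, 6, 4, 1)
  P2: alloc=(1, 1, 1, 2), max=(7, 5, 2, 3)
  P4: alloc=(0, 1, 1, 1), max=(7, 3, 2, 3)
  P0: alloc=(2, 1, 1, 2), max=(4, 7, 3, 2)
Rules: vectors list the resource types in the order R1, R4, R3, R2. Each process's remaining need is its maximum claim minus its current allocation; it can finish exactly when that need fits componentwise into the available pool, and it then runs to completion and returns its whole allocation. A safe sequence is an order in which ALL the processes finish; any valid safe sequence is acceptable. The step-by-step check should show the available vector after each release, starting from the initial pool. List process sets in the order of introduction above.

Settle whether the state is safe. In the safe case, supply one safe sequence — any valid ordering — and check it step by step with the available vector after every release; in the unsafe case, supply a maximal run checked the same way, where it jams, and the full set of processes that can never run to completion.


SAFE — a valid safe sequence is P7, P0, P8, P2, P4, P6.
Key observation: P7 marks the first exact bind of the order: its need (2, 3, 1, 1) fits the free (3, 3, 1, 2) with zero slack on a requested resource.
Walking it through:
  pool = (3, 3, 1, 2)
  P7: need (2, 3, 1, 1) fits (3, 3, 1, 2); releases (0, 3, 2, 1), pool now (3, 6, 3, 3)
  P0: need (2, 6, 2, 0) fits (3, 6, 3, 3); releases (2, 1, 1, 2), pool now (5, 7, 4, 5)
  P8: need (2, 5, 4, 1) fits (5, 7, 4, 5); releases (3, 1, 0, 0), pool now (8, 8, 4, 5)
  P2: need (6, 4, 1, 1) fits (8, 8, 4, 5); releases (1, 1, 1, 2), pool now (9, 9, 5, 7)
  P4: need (7, 2, 1, 2) fits (9, 9, 5, 7); releases (0, 1, 1, 1), pool now (9, 10, 6, 8)
  P6: need (4, 5, 4, 3) fits (9, 10, 6, 8); releases (2, 0, 0, 1), pool now (11, 10, 6, 9)


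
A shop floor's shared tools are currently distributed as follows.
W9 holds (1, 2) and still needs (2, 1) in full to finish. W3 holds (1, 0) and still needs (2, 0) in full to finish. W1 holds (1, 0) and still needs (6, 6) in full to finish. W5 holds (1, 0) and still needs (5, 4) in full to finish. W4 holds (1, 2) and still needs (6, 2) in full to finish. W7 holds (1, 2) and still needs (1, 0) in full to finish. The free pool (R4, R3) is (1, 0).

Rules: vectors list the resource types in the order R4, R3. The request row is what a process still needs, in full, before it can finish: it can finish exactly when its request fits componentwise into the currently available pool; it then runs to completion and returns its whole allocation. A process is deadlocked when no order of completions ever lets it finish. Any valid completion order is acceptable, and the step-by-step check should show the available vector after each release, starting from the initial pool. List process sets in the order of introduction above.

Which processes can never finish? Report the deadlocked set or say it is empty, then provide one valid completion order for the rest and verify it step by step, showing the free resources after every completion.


Deadlocked: W1, W5 and W4.
Key observation: the wall is R4: completing W7, W3, W9 brings the pool only to (4, 4), and all the rest need more.
A valid finishing order for the others: W7, W3, W9. Verifying each step:
  pool = (1, 0)
  W7 needs (1, 0) <= (1, 0) -> finishes; pool += (1, 2) = (2, 2)
  W3 needs (2, 0) <= (2, 2) -> finishes; pool += (1, 0) = (3, 2)
  W9 needs (2, 1) <= (3, 2) -> finishes; pool += (1, 2) = (4, 4)
The stuck group stays short no matter what:
  W1 cannot run: need (6, 6) vs free (4, 4) (insufficient R4 and R3)
  W5 cannot run: need (5, 4) vs free (4, 4) (insufficient R4)
  W4 cannot run: need (6, 2) vs free (4, 4) (insufficient R4)


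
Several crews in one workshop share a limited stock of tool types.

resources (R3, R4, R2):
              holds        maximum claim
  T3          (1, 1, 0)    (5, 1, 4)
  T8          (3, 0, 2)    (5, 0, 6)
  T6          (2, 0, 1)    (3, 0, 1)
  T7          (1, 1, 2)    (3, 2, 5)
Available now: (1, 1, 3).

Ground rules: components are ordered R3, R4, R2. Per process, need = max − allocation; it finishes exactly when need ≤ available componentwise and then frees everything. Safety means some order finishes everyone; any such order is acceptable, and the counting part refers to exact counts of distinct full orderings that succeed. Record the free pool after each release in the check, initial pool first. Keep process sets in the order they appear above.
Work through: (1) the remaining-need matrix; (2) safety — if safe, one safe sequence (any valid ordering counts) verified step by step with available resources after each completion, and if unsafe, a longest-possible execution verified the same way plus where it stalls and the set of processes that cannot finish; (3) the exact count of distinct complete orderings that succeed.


(1) Outstanding need per process (order R3, R4, R2):
  T3: (4, 0, 4)
  T8: (2, 0, 4)
  T6: (1, 0, 0)
  T7: (2, 1, 3)
(2) The state is SAFE; one workable sequence: T6, T8, T3, T7.
Key observation: reading the order forward, T6 is the first process whose need (1, 0, 0) meets the free pool (1, 1, 3) exactly on a resource it requests.
Check, step by step:
  pool = (1, 1, 3)
  run T6 (needs (1, 0, 0), free (1, 1, 3)); after release of (2, 0, 1) the pool is (3, 1, 4)
  run T8 (needs (2, 0, 4), free (3, 1, 4)); after release of (3, 0, 2) the pool is (6, 1, 6)
  run T3 (needs (4, 0, 4), free (6, 1, 6)); after release of (1, 1, 0) the pool is (7, 2, 6)
  run T7 (needs (2, 1, 3), free (7, 2, 6)); after release of (1, 1, 2) the pool is (8, 3, 8)
(3) Precisely 4 of the possible complete orderings are safe sequences.


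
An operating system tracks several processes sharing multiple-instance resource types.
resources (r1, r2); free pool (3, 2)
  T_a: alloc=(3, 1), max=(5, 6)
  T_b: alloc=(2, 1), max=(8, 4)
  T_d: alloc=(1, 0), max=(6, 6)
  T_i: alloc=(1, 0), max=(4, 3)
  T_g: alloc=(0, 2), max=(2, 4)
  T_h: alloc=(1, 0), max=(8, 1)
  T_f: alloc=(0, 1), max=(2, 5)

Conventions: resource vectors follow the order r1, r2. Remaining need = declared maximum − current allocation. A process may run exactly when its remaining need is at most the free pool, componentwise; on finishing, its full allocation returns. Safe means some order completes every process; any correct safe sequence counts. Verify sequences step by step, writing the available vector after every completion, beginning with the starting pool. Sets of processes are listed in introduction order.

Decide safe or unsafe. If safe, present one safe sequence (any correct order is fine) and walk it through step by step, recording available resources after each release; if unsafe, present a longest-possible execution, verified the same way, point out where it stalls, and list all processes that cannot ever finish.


SAFE. One safe sequence: T_g, T_f, T_a, T_b, T_i, T_h, T_d.
Key observation: T_g marks the first exact bind of the order: its need (2, 2) fits the free (3, 2) with zero slack on a requested resource.
Step-by-step check:
  pool = (3, 2)
  T_g: need (2, 2) fits (3, 2); releases (0, 2), pool now (3, 4)
  T_f: need (2, 4) fits (3, 4); releases (0, 1), pool now (3, 5)
  T_a: need (2, 5) fits (3, 5); releases (3, 1), pool now (6, 6)
  T_b: need (6, 3) fits (6, 6); releases (2, 1), pool now (8, 7)
  T_i: need (3, 3) fits (8, 7); releases (1, 0), pool now (9, 7)
  T_h: need (7, 1) fits (9, 7); releases (1, 0), pool now (10, 7)
  T_d: need (5, 6) fits (10, 7); releases (1, 0), pool now (11, 7)


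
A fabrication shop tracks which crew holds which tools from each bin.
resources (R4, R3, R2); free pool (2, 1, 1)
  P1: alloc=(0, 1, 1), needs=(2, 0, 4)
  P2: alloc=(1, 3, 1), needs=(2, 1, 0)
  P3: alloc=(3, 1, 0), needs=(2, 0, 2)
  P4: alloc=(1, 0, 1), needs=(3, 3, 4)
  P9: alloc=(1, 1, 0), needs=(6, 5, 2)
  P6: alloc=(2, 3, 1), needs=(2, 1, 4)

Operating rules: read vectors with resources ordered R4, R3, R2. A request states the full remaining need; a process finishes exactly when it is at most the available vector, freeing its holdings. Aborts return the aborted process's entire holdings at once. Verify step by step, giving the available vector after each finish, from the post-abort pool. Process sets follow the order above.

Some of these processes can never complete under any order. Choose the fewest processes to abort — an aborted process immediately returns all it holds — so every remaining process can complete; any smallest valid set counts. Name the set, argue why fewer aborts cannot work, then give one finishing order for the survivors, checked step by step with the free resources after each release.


Minimum abort set: P1 and P6.
Key observation: aborting P1 and P6 returns (2, 4, 2), and P4 — hopeless before — runs at step 2 with the returned capacity in the pool.
Why nothing smaller works — every single abort fails: P1 alone leaves P4 blocked (short on R2); P2 alone leaves P1 blocked (short on R2); P3 alone leaves P1 blocked (short on R2); P4 alone leaves P1 blocked (short on R2); P9 alone leaves P1 blocked (short on R2); P6 alone leaves P1 blocked (short on R2).
The survivors complete as P2, P4, P9, P3. Walking it through (starting from the post-abort pool):
  pool = (4, 5, 3)
  P2: need (2, 1, 0) fits (4, 5, 3); releases (1, 3, 1), pool now (5, 8, 4)
  P4: need (3, 3, 4) fits (5, 8, 4); releases (1, 0, 1), pool now (6, 8, 5)
  P9: need (6, 5, 2) fits (6, 8, 5); releases (1, 1, 0), pool now (7, 9, 5)
  P3: need (2, 0, 2) fits (7, 9, 5); releases (3, 1, 0), pool now (10, 10, 5)


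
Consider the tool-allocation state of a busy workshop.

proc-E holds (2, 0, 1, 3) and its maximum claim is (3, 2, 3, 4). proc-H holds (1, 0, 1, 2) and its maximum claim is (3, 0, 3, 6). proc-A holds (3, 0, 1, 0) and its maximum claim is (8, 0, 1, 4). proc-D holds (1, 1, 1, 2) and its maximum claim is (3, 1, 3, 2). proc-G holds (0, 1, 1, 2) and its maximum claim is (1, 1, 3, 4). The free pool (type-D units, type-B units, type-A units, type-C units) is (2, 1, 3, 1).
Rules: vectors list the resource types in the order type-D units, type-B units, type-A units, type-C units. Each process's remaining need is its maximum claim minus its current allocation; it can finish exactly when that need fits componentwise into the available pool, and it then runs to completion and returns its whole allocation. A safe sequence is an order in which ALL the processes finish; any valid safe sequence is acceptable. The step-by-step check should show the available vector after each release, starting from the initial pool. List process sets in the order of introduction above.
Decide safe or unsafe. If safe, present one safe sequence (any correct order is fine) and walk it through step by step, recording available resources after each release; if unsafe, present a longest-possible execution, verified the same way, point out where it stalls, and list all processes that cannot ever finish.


SAFE. One safe sequence: proc-D, proc-E, proc-G, proc-H, proc-A.
Key observation: at proc-D the run first touches a limit — (2, 0, 2, 0) against (2, 1, 3, 1), exact on a resource it actually requests.
Verifying each step:
  pool = (2, 1, 3, 1)
  run proc-D (needs (2, 0, 2, 0), free (2, 1, 3, 1)); after release of (1, 1, 1, 2) the pool is (3, 2, 4, 3)
  run proc-E (needs (1, 2, 2, 1), free (3, 2, 4, 3)); after release of (2, 0, 1, 3) the pool is (5, 2, 5, 6)
  run proc-G (needs (1, 0, 2, 2), free (5, 2, 5, 6)); after release of (0, 1, 1, 2) the pool is (5, 3, 6, 8)
  run proc-H (needs (2, 0, 2, 4), free (5, 3, 6, 8)); after release of (1, 0, 1, 2) the pool is (6, 3, 7, 10)
  run proc-A (needs (5, 0, 0, 4), free (6, 3, 7, 10)); after release of (3, 0, 1, 0) the pool is (9, 3, 8, 10)


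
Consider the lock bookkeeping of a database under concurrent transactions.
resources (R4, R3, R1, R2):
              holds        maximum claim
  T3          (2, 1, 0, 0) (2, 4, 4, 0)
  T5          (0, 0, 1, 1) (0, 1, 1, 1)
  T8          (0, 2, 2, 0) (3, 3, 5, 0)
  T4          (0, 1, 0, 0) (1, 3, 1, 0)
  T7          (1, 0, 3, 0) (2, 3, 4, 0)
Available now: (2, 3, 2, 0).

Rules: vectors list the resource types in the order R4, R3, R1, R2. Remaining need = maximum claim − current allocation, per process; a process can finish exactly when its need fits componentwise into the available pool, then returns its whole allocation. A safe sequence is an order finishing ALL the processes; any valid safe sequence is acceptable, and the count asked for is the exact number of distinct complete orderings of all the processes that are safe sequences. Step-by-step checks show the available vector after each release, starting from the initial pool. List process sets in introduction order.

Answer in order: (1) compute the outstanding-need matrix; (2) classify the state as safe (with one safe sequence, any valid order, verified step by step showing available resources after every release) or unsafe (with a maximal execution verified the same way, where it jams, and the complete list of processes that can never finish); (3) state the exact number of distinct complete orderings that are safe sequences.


(1) Outstanding need per process (order R4, R3, R1, R2):
  T3: (0, 3, 4, 0)
  T5: (0, 1, 0, 0)
  T8: (3, 1, 3, 0)
  T4: (1, 2, 1, 0)
  T7: (1, 3, 1, 0)
(2) SAFE. One safe sequence: T4, T7, T8, T3, T5.
Key observation: the order's first zero-slack moment is T8 ((3, 1, 3, 0) needed, (3, 4, 5, 0) free — a requested resource with nothing to spare).
Step-by-step check:
  pool = (2, 3, 2, 0)
  T4: need (1, 2, 1, 0) fits (2, 3, 2, 0); releases (0, 1, 0, 0), pool now (2, 4, 2, 0)
  T7: need (1, 3, 1, 0) fits (2, 4, 2, 0); releases (1, 0, 3, 0), pool now (3, 4, 5, 0)
  T8: need (3, 1, 3, 0) fits (3, 4, 5, 0); releases (0, 2, 2, 0), pool now (3, 6, 7, 0)
  T3: need (0, 3, 4, 0) fits (3, 6, 7, 0); releases (2, 1, 0, 0), pool now (5, 7, 7, 0)
  T5: need (0, 1, 0, 0) fits (5, 7, 7, 0); releases (0, 0, 1, 1), pool now (5, 7, 8, 1)
(3) Exactly 40 of the possible complete orderings are safe sequences.


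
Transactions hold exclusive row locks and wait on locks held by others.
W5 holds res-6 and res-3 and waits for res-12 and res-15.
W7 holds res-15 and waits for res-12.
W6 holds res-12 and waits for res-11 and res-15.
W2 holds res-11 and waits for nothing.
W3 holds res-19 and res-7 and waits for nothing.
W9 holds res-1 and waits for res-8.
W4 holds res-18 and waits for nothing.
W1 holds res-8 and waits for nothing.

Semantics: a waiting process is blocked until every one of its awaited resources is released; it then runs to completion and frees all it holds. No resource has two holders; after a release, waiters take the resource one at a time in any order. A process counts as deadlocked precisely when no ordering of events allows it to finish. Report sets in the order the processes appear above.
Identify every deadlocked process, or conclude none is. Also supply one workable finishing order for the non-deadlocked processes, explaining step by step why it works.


The deadlocked set is W5, W7 and W6.
Key observation: W7 -> W6 -> W7 is a circular wait — nothing in it can go first; W5 waits into the deadlock from upstream.
The rest can finish in the order W2, W1, W9, W4, W3.
Walking it through:
  W2 waits on nothing -> runs at once and releases res-11
  W1 waits on nothing -> runs at once and releases res-8
  W9: everything it awaited (res-8) is free; runs, freeing res-1
  W4 waits on nothing -> runs at once and releases res-18
  W3 waits on nothing -> runs at once and releases res-19 and res-7


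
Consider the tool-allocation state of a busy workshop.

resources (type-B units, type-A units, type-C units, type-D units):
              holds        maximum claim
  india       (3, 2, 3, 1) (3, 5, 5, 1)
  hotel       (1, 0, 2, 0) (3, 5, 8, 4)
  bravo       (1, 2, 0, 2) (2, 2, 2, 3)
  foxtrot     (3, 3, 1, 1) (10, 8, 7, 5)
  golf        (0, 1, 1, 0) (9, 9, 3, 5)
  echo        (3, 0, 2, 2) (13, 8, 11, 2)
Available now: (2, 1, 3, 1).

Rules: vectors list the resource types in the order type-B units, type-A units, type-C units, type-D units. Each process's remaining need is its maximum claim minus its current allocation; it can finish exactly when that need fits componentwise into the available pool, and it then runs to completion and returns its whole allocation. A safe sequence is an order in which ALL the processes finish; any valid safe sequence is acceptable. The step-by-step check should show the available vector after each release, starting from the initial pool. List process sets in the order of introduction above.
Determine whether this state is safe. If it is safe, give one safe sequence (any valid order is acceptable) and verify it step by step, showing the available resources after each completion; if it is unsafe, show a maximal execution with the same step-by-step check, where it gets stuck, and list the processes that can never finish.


SAFE, for example via the order bravo, india, hotel, foxtrot, golf, echo.
Key observation: at bravo the run first touches a limit — (1, 0, 2, 1) against (2, 1, 3, 1), exact on a resource it actually requests.
Walking it through:
  pool = (2, 1, 3, 1)
  run bravo (needs (1, 0, 2, 1), free (2, 1, 3, 1)); after release of (1, 2, 0, 2) the pool is (3, 3, 3, 3)
  run india (needs (0, 3, 2, 0), free (3, 3, 3, 3)); after release of (3, 2, 3, 1) the pool is (6, 5, 6, 4)
  run hotel (needs (2, 5, 6, 4), free (6, 5, 6, 4)); after release of (1, 0, 2, 0) the pool is (7, 5, 8, 4)
  run foxtrot (needs (7, 5, 6, 4), free (7, 5, 8, 4)); after release of (3, 3, 1, 1) the pool is (10, 8, 9, 5)
  run golf (needs (9, 8, 2, 5), free (10, 8, 9, 5)); after release of (0, 1, 1, 0) the pool is (10, 9, 10, 5)
  run echo (needs (10, 8, 9, 0), free (10, 9, 10, 5)); after release of (3, 0, 2, 2) the pool is (13, 9, 12, 7)


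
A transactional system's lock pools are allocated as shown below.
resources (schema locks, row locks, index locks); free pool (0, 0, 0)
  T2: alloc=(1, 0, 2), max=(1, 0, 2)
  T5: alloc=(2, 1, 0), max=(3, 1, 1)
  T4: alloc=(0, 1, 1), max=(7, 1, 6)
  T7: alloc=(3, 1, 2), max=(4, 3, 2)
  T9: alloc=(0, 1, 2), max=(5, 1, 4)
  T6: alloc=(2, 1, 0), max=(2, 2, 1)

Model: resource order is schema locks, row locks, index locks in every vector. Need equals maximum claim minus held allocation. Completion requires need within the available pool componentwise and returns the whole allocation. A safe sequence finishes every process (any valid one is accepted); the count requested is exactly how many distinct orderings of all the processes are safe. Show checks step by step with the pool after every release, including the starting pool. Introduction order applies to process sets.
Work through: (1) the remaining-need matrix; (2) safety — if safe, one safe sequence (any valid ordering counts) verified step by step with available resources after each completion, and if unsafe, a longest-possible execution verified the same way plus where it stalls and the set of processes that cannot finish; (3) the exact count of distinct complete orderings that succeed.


(1) Need matrix, components ordered schema locks, row locks, index locks:
  T2: (0, 0, 0)
  T5: (1, 0, 1)
  T4: (7, 0, 5)
  T7: (1, 2, 0)
  T9: (5, 0, 2)
  T6: (0, 1, 1)
(2) The state is SAFE; one workable sequence: T2, T5, T6, T9, T7, T4.
Key observation: reading the order forward, T5 is the first process whose need (1, 0, 1) meets the free pool (1, 0, 2) exactly on a resource it requests.
Step-by-step check:
  pool = (0, 0, 0)
  T2 needs (0, 0, 0) <= (0, 0, 0) -> finishes; pool += (1, 0, 2) = (1, 0, 2)
  T5 needs (1, 0, 1) <= (1, 0, 2) -> finishes; pool += (2, 1, 0) = (3, 1, 2)
  T6 needs (0, 1, 1) <= (3, 1, 2) -> finishes; pool += (2, 1, 0) = (5, 2, 2)
  T9 needs (5, 0, 2) <= (5, 2, 2) -> finishes; pool += (0, 1, 2) = (5, 3, 4)
  T7 needs (1, 2, 0) <= (5, 3, 4) -> finishes; pool += (3, 1, 2) = (8, 4, 6)
  T4 needs (7, 0, 5) <= (8, 4, 6) -> finishes; pool += (0, 1, 1) = (8, 5, 7)
(3) The exact count: 2 of the possible complete orderings are safe sequences.


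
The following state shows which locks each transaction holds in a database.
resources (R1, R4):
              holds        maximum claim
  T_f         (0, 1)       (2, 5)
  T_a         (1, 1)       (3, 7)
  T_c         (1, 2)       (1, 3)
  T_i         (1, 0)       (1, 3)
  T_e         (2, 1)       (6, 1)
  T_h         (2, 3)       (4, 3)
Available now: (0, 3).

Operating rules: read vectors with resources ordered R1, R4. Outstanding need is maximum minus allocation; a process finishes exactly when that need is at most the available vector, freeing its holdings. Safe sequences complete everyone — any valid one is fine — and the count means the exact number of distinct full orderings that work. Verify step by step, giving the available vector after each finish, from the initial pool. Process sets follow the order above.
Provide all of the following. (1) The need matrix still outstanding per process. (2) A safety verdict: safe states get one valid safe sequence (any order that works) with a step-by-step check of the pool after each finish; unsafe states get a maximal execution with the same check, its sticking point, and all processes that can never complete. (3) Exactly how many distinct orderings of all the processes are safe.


(1) Outstanding need per process (order R1, R4):
  T_f: (2, 4)
  T_a: (2, 6)
  T_c: (0, 1)
  T_i: (0, 3)
  T_e: (4, 0)
  T_h: (2, 0)
(2) The state is SAFE; one workable sequence: T_c, T_i, T_f, T_h, T_a, T_e.
Key observation: T_f is the earliest step where a requested resource binds exactly: need (2, 4), pool (2, 5) at its turn.
Check, step by step:
  pool = (0, 3)
  T_c: need (0, 1) fits (0, 3); releases (1, 2), pool now (1, 5)
  T_i: need (0, 3) fits (1, 5); releases (1, 0), pool now (2, 5)
  T_f: need (2, 4) fits (2, 5); releases (0, 1), pool now (2, 6)
  T_h: need (2, 0) fits (2, 6); releases (2, 3), pool now (4, 9)
  T_a: need (2, 6) fits (4, 9); releases (1, 1), pool now (5, 10)
  T_e: need (4, 0) fits (5, 10); releases (2, 1), pool now (7, 11)
(3) Precisely 18 of the possible complete orderings are safe sequences.


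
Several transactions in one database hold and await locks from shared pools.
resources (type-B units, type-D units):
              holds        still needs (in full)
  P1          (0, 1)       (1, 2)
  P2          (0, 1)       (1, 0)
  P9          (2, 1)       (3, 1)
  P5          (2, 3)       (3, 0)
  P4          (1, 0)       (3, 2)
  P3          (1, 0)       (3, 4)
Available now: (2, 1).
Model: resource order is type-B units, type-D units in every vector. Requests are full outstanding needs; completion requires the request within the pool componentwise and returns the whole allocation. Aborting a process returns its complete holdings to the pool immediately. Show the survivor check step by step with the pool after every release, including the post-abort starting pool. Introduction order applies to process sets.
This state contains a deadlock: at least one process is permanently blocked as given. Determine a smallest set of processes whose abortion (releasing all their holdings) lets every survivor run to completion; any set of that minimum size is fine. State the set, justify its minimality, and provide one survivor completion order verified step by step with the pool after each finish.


Abort P5.
Key observation: the returned (2, 3) from P5 is what brings P9 — unrunnable before, under any order — into play at step 2.
Minimality: the empty abort set fails — the state is deadlocked as it stands.
Survivors finish in the order: P2, P9, P3, P1, P4. Verifying each step (pool after the aborts first):
  pool = (4, 4)
  P2 needs (1, 0) <= (4, 4) -> finishes; pool += (0, 1) = (4, 5)
  P9 needs (3, 1) <= (4, 5) -> finishes; pool += (2, 1) = (6, 6)
  P3 needs (3, 4) <= (6, 6) -> finishes; pool += (1, 0) = (7, 6)
  P1 needs (1, 2) <= (7, 6) -> finishes; pool += (0, 1) = (7, 7)
  P4 needs (3, 2) <= (7, 7) -> finishes; pool += (1, 0) = (8, 7)


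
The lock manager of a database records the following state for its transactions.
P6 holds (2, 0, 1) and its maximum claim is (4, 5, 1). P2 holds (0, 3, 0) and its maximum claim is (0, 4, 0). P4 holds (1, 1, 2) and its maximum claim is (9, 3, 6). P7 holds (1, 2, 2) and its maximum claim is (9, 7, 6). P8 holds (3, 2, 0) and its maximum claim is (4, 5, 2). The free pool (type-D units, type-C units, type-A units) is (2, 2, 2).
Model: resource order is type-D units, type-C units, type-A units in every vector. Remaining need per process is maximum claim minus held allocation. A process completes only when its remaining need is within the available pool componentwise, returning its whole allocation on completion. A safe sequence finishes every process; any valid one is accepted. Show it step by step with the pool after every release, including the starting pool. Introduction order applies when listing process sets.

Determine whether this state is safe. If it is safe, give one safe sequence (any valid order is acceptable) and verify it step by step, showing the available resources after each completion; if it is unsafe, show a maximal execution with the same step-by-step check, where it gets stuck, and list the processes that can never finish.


UNSAFE.
Key observation: after P2, P8, P6 complete, (7, 7, 3) is the best the pool ever gets, yet each leftover process wants more type-D units.
The run P2, P8, P6 cannot be extended any further. Walking it through:
  pool = (2, 2, 2)
  P2: need (0, 1, 0) fits (2, 2, 2); releases (0, 3, 0), pool now (2, 5, 2)
  P8: need (1, 3, 2) fits (2, 5, 2); releases (3, 2, 0), pool now (5, 7, 2)
  P6: need (2, 5, 0) fits (5, 7, 2); releases (2, 0, 1), pool now (7, 7, 3)
  P4 still needs (8, 2, 4) but only (7, 7, 3) is free — short on type-D units and type-A units
  P7 still needs (8, 5, 4) but only (7, 7, 3) is free — short on type-D units and type-A units
Permanently blocked: P4 and P7.


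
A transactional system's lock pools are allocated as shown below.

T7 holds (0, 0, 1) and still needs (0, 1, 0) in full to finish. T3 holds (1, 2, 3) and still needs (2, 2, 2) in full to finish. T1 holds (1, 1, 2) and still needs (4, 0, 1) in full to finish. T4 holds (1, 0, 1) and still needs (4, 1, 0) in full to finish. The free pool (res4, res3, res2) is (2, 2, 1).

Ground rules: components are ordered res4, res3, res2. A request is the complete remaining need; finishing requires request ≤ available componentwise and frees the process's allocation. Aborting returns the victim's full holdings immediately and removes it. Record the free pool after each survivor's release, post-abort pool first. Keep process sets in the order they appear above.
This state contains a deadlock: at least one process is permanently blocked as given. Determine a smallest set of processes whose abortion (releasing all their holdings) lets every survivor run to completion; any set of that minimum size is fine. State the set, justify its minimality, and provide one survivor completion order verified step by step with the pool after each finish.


Minimum abort set: T4.
Key observation: before aborting T4, T1 was permanently blocked — no order could ever run it; afterwards it completes at step 3.
No smaller set exists: with zero aborts the deadlock remains.
The survivors complete as T3, T7, T1. Walking it through (starting from the post-abort pool):
  pool = (3, 2, 2)
  T3 needs (2, 2, 2) <= (3, 2, 2) -> finishes; pool += (1, 2, 3) = (4, 4, 5)
  T7 needs (0, 1, 0) <= (4, 4, 5) -> finishes; pool += (0, 0, 1) = (4, 4, 6)
  T1 needs (4, 0, 1) <= (4, 4, 6) -> finishes; pool += (1, 1, 2) = (5, 5, 8)


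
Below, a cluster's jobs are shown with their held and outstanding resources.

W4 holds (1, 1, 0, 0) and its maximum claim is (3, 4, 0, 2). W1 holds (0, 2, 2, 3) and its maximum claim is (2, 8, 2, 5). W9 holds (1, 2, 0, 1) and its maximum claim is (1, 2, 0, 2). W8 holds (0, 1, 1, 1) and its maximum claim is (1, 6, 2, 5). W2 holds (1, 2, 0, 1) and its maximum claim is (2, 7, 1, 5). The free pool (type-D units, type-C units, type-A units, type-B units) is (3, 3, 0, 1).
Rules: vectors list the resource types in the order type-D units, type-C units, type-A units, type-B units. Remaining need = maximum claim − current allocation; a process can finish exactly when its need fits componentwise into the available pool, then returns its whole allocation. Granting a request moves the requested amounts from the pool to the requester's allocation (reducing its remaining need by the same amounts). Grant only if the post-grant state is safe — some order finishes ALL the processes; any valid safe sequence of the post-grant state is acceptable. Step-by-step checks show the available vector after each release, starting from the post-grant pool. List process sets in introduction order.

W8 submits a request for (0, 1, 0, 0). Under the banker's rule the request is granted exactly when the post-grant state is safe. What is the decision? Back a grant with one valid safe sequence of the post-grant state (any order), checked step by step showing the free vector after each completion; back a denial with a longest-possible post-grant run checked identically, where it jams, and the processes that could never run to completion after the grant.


DENY: after the grant no complete ordering would exist.
Key observation: after W9, W4 the pool peaks at (5, 5, 0, 2), and each blocked process is short somewhere: W1 on type-C units; W8 on type-A units, type-B units; W2 on type-A units, type-B units.
Pretend the grant happened; the run W9, W4 goes as far as possible. Verifying each step:
  pool = (3, 2, 0, 1)
  W9: need (0, 0, 0, 1) fits (3, 2, 0, 1); releases (1, 2, 0, 1), pool now (4, 4, 0, 2)
  W4: need (2, 3, 0, 2) fits (4, 4, 0, 2); releases (1, 1, 0, 0), pool now (5, 5, 0, 2)
  blocked: W1 wants (2, 6, 0, 2), pool (5, 5, 0, 2) — not enough type-C units
  blocked: W8 wants (1, 4, 1, 4), pool (5, 5, 0, 2) — not enough type-A units and type-B units
  blocked: W2 wants (1, 5, 1, 4), pool (5, 5, 0, 2) — not enough type-A units and type-B units
Had the request been granted, W1, W8 and W2 could never finish.


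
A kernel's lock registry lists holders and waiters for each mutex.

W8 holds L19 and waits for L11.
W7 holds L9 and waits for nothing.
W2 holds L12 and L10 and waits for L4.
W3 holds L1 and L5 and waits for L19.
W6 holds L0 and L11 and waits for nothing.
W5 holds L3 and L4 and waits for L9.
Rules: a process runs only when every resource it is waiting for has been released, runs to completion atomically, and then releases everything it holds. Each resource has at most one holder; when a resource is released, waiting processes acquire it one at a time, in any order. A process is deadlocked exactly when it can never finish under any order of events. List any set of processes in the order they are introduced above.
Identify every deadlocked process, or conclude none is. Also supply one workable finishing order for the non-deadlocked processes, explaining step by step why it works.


The deadlocked set is empty.
Key observation: there is no circular wait here — follow any chain and it reaches a process that is free to run now.
A valid finishing order for the others: W6, W8, W3, W7, W5, W2.
Step-by-step check:
  run W6 (it waits on nothing); releases L0 and L11
  W8 waits on L11 — all released -> runs and releases L19
  W3 waits on L19 — all released -> runs and releases L1 and L5
  run W7 (it waits on nothing); releases L9
  W5 waits on L9 — all released -> runs and releases L3 and L4
  W2 waits on L4 — all released -> runs and releases L12 and L10


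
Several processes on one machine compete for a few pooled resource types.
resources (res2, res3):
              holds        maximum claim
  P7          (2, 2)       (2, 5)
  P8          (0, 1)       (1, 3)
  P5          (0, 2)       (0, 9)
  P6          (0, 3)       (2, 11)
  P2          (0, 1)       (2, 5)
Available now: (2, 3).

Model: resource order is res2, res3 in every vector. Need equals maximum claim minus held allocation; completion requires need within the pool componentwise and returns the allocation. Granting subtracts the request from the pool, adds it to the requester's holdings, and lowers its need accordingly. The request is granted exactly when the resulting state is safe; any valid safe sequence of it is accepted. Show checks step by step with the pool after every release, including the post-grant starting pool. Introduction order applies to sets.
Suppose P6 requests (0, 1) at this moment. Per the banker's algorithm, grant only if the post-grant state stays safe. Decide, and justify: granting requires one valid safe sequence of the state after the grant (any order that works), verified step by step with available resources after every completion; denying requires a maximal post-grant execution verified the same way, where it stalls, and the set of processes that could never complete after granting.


DENY: after the grant no complete ordering would exist.
Key observation: P8, P7, P2 can finish, but then (4, 6) is all there is, and the blocked group's res3 demands exceed it.
After a pretend grant, a maximal execution: P8, P7, P2 — then nothing else fits. Walking it through:
  pool = (2, 2)
  P8 needs (1, 2) <= (2, 2) -> finishes; pool += (0, 1) = (2, 3)
  P7 needs (0, 3) <= (2, 3) -> finishes; pool += (2, 2) = (4, 5)
  P2 needs (2, 4) <= (4, 5) -> finishes; pool += (0, 1) = (4, 6)
  blocked: P5 wants (0, 7), pool (4, 6) — not enough res3
  blocked: P6 wants (2, 7), pool (4, 6) — not enough res3
Had the request been granted, P5 and P6 could never finish.


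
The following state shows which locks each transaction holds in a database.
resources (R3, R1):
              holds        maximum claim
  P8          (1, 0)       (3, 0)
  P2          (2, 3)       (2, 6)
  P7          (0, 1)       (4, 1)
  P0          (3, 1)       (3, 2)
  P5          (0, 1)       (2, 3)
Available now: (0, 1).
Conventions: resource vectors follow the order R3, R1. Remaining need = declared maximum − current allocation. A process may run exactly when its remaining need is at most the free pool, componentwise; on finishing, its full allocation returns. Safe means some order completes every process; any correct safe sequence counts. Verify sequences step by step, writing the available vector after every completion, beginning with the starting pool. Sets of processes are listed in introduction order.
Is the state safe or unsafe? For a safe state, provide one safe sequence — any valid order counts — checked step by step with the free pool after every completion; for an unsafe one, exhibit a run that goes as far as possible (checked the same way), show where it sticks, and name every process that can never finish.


SAFE — a valid safe sequence is P0, P5, P2, P8, P7.
Key observation: at P0 the run first touches a limit — (0, 1) against (0, 1), exact on a resource it actually requests.
Step-by-step check:
  pool = (0, 1)
  P0 needs (0, 1) <= (0, 1) -> finishes; pool += (3, 1) = (3, 2)
  P5 needs (2, 2) <= (3, 2) -> finishes; pool += (0, 1) = (3, 3)
  P2 needs (0, 3) <= (3, 3) -> finishes; pool += (2, 3) = (5, 6)
  P8 needs (2, 0) <= (5, 6) -> finishes; pool += (1, 0) = (6, 6)
  P7 needs (4, 0) <= (6, 6) -> finishes; pool += (0, 1) = (6, 7)


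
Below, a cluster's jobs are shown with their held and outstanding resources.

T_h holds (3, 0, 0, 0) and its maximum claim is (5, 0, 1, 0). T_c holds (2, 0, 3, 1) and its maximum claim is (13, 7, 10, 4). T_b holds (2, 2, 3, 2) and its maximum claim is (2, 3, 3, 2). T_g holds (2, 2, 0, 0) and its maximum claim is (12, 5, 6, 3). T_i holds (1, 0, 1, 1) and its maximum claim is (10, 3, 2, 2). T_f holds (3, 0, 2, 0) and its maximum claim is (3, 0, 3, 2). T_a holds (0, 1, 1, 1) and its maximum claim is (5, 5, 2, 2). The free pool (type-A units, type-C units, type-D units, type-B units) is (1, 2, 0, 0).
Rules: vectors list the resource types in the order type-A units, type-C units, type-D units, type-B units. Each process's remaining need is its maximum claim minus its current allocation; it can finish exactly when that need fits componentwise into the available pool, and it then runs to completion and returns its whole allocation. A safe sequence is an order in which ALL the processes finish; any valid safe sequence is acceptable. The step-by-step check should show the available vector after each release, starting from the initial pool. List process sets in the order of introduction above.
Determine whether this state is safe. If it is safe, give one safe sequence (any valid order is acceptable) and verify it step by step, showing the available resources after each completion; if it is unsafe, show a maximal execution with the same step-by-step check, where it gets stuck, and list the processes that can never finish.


SAFE. One safe sequence: T_b, T_f, T_h, T_i, T_a, T_g, T_c.
Key observation: the order's first zero-slack moment is T_f ((0, 0, 1, 2) needed, (3, 4, 3, 2) free — a requested resource with nothing to spare).
Check, step by step:
  pool = (1, 2, 0, 0)
  T_b: need (0, 1, 0, 0) fits (1, 2, 0, 0); releases (2, 2, 3, 2), pool now (3, 4, 3, 2)
  T_f: need (0, 0, 1, 2) fits (3, 4, 3, 2); releases (3, 0, 2, 0), pool now (6, 4, 5, 2)
  T_h: need (2, 0, 1, 0) fits (6, 4, 5, 2); releases (3, 0, 0, 0), pool now (9, 4, 5, 2)
  T_i: need (9, 3, 1, 1) fits (9, 4, 5, 2); releases (1, 0, 1, 1), pool now (10, 4, 6, 3)
  T_a: need (5, 4, 1, 1) fits (10, 4, 6, 3); releases (0, 1, 1, 1), pool now (10, 5, 7, 4)
  T_g: need (10, 3, 6, 3) fits (10, 5, 7, 4); releases (2, 2, 0, 0), pool now (12, 7, 7, 4)
  T_c: need (11, 7, 7, 3) fits (12, 7, 7, 4); releases (2, 0, 3, 1), pool now (14, 7, 10, 5)


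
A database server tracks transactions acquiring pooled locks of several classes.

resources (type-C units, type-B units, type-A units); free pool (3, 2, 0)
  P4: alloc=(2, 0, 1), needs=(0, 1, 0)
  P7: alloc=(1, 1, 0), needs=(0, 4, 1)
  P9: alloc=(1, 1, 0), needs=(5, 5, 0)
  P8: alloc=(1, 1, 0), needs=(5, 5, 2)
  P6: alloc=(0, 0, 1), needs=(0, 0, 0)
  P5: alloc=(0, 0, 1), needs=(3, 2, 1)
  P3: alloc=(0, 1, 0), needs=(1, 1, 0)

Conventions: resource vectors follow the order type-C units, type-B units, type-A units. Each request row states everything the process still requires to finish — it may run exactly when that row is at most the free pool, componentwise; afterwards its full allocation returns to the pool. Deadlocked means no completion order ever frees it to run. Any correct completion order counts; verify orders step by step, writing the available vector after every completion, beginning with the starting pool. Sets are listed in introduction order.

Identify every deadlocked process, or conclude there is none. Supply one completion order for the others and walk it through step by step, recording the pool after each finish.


The deadlocked set is P7, P9 and P8.
Key observation: P4, P5, P3, P6 can finish, but then (5, 3, 3) is all there is, and the blocked group's type-B units demands exceed it.
One completion order for the rest: P4, P5, P3, P6. Walking it through:
  pool = (3, 2, 0)
  P4: need (0, 1, 0) fits (3, 2, 0); releases (2, 0, 1), pool now (5, 2, 1)
  P5: need (3, 2, 1) fits (5, 2, 1); releases (0, 0, 1), pool now (5, 2, 2)
  P3: need (1, 1, 0) fits (5, 2, 2); releases (0, 1, 0), pool now (5, 3, 2)
  P6: need (0, 0, 0) fits (5, 3, 2); releases (0, 0, 1), pool now (5, 3, 3)
The blocked processes can never fit:
  P7 cannot run: need (0, 4, 1) vs free (5, 3, 3) (insufficient type-B units)
  P9 cannot run: need (5, 5, 0) vs free (5, 3, 3) (insufficient type-B units)
  P8 cannot run: need (5, 5, 2) vs free (5, 3, 3) (insufficient type-B units)
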